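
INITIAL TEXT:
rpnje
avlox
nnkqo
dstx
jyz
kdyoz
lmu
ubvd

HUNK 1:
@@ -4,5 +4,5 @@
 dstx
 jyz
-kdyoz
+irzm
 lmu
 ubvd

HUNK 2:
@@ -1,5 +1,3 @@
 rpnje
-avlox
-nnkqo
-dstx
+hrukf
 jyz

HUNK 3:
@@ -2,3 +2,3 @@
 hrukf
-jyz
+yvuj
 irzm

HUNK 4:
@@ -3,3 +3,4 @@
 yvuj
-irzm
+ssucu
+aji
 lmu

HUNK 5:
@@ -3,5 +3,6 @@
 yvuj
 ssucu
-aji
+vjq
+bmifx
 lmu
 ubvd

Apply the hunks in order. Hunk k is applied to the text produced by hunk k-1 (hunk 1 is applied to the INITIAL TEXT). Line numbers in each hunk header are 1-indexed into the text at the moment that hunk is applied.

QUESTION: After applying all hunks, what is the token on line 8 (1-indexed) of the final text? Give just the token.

Hunk 1: at line 4 remove [kdyoz] add [irzm] -> 8 lines: rpnje avlox nnkqo dstx jyz irzm lmu ubvd
Hunk 2: at line 1 remove [avlox,nnkqo,dstx] add [hrukf] -> 6 lines: rpnje hrukf jyz irzm lmu ubvd
Hunk 3: at line 2 remove [jyz] add [yvuj] -> 6 lines: rpnje hrukf yvuj irzm lmu ubvd
Hunk 4: at line 3 remove [irzm] add [ssucu,aji] -> 7 lines: rpnje hrukf yvuj ssucu aji lmu ubvd
Hunk 5: at line 3 remove [aji] add [vjq,bmifx] -> 8 lines: rpnje hrukf yvuj ssucu vjq bmifx lmu ubvd
Final line 8: ubvd

Answer: ubvd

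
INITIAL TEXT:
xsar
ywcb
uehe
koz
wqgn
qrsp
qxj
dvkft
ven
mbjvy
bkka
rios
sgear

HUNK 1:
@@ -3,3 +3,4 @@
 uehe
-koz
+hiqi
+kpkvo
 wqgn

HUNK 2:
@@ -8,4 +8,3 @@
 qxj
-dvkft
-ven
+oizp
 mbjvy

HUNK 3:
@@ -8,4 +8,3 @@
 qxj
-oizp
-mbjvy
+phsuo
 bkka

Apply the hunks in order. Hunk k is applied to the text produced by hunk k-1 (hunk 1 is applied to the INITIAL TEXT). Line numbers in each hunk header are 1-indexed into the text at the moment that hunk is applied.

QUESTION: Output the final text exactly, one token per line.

Answer: xsar
ywcb
uehe
hiqi
kpkvo
wqgn
qrsp
qxj
phsuo
bkka
rios
sgear

Derivation:
Hunk 1: at line 3 remove [koz] add [hiqi,kpkvo] -> 14 lines: xsar ywcb uehe hiqi kpkvo wqgn qrsp qxj dvkft ven mbjvy bkka rios sgear
Hunk 2: at line 8 remove [dvkft,ven] add [oizp] -> 13 lines: xsar ywcb uehe hiqi kpkvo wqgn qrsp qxj oizp mbjvy bkka rios sgear
Hunk 3: at line 8 remove [oizp,mbjvy] add [phsuo] -> 12 lines: xsar ywcb uehe hiqi kpkvo wqgn qrsp qxj phsuo bkka rios sgear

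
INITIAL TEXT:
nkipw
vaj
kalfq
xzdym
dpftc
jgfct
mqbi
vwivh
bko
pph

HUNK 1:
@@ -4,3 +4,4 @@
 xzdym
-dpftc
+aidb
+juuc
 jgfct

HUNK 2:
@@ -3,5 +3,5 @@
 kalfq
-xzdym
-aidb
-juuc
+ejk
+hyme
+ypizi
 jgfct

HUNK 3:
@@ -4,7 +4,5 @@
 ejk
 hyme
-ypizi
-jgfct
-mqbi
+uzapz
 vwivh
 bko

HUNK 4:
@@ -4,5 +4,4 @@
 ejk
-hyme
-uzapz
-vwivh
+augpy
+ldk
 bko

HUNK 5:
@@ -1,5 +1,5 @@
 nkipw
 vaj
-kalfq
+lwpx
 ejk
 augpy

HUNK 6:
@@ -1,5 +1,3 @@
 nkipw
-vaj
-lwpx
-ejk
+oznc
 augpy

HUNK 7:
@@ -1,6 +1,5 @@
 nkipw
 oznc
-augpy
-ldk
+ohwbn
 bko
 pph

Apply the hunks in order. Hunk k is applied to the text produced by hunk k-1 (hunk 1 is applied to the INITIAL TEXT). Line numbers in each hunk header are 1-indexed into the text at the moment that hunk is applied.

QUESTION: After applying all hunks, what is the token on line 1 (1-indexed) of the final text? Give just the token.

Answer: nkipw

Derivation:
Hunk 1: at line 4 remove [dpftc] add [aidb,juuc] -> 11 lines: nkipw vaj kalfq xzdym aidb juuc jgfct mqbi vwivh bko pph
Hunk 2: at line 3 remove [xzdym,aidb,juuc] add [ejk,hyme,ypizi] -> 11 lines: nkipw vaj kalfq ejk hyme ypizi jgfct mqbi vwivh bko pph
Hunk 3: at line 4 remove [ypizi,jgfct,mqbi] add [uzapz] -> 9 lines: nkipw vaj kalfq ejk hyme uzapz vwivh bko pph
Hunk 4: at line 4 remove [hyme,uzapz,vwivh] add [augpy,ldk] -> 8 lines: nkipw vaj kalfq ejk augpy ldk bko pph
Hunk 5: at line 1 remove [kalfq] add [lwpx] -> 8 lines: nkipw vaj lwpx ejk augpy ldk bko pph
Hunk 6: at line 1 remove [vaj,lwpx,ejk] add [oznc] -> 6 lines: nkipw oznc augpy ldk bko pph
Hunk 7: at line 1 remove [augpy,ldk] add [ohwbn] -> 5 lines: nkipw oznc ohwbn bko pph
Final line 1: nkipw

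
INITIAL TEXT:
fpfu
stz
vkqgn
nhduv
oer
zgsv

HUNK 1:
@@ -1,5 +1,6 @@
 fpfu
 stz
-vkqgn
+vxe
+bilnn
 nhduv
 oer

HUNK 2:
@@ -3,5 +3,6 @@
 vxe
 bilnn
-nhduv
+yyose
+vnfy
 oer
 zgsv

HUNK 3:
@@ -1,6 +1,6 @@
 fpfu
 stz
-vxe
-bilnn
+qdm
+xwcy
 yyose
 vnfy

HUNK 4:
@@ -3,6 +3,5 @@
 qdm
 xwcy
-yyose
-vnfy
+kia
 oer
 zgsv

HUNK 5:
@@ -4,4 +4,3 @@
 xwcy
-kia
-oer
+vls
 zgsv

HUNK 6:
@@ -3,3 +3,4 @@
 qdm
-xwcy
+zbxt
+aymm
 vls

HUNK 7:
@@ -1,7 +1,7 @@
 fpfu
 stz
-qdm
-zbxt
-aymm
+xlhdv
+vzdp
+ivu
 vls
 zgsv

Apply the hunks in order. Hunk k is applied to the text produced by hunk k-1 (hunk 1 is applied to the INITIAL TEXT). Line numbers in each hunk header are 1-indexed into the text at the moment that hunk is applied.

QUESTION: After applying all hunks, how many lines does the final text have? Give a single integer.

Answer: 7

Derivation:
Hunk 1: at line 1 remove [vkqgn] add [vxe,bilnn] -> 7 lines: fpfu stz vxe bilnn nhduv oer zgsv
Hunk 2: at line 3 remove [nhduv] add [yyose,vnfy] -> 8 lines: fpfu stz vxe bilnn yyose vnfy oer zgsv
Hunk 3: at line 1 remove [vxe,bilnn] add [qdm,xwcy] -> 8 lines: fpfu stz qdm xwcy yyose vnfy oer zgsv
Hunk 4: at line 3 remove [yyose,vnfy] add [kia] -> 7 lines: fpfu stz qdm xwcy kia oer zgsv
Hunk 5: at line 4 remove [kia,oer] add [vls] -> 6 lines: fpfu stz qdm xwcy vls zgsv
Hunk 6: at line 3 remove [xwcy] add [zbxt,aymm] -> 7 lines: fpfu stz qdm zbxt aymm vls zgsv
Hunk 7: at line 1 remove [qdm,zbxt,aymm] add [xlhdv,vzdp,ivu] -> 7 lines: fpfu stz xlhdv vzdp ivu vls zgsv
Final line count: 7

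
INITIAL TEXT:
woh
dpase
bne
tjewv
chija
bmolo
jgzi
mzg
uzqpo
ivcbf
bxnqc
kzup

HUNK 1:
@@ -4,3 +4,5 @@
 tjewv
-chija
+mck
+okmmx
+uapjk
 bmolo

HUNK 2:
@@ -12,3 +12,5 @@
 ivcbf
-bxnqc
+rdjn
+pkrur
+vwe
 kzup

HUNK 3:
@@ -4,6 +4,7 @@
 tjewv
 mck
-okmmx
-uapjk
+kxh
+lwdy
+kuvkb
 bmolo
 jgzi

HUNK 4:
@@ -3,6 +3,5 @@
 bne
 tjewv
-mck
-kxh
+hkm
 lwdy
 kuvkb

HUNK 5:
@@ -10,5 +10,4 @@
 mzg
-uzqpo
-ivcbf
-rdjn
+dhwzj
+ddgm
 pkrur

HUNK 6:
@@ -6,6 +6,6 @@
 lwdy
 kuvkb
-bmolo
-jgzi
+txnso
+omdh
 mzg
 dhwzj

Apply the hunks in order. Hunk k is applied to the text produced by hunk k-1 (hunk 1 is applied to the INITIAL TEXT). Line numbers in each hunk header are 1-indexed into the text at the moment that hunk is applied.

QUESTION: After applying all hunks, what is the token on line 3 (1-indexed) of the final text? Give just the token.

Hunk 1: at line 4 remove [chija] add [mck,okmmx,uapjk] -> 14 lines: woh dpase bne tjewv mck okmmx uapjk bmolo jgzi mzg uzqpo ivcbf bxnqc kzup
Hunk 2: at line 12 remove [bxnqc] add [rdjn,pkrur,vwe] -> 16 lines: woh dpase bne tjewv mck okmmx uapjk bmolo jgzi mzg uzqpo ivcbf rdjn pkrur vwe kzup
Hunk 3: at line 4 remove [okmmx,uapjk] add [kxh,lwdy,kuvkb] -> 17 lines: woh dpase bne tjewv mck kxh lwdy kuvkb bmolo jgzi mzg uzqpo ivcbf rdjn pkrur vwe kzup
Hunk 4: at line 3 remove [mck,kxh] add [hkm] -> 16 lines: woh dpase bne tjewv hkm lwdy kuvkb bmolo jgzi mzg uzqpo ivcbf rdjn pkrur vwe kzup
Hunk 5: at line 10 remove [uzqpo,ivcbf,rdjn] add [dhwzj,ddgm] -> 15 lines: woh dpase bne tjewv hkm lwdy kuvkb bmolo jgzi mzg dhwzj ddgm pkrur vwe kzup
Hunk 6: at line 6 remove [bmolo,jgzi] add [txnso,omdh] -> 15 lines: woh dpase bne tjewv hkm lwdy kuvkb txnso omdh mzg dhwzj ddgm pkrur vwe kzup
Final line 3: bne

Answer: bne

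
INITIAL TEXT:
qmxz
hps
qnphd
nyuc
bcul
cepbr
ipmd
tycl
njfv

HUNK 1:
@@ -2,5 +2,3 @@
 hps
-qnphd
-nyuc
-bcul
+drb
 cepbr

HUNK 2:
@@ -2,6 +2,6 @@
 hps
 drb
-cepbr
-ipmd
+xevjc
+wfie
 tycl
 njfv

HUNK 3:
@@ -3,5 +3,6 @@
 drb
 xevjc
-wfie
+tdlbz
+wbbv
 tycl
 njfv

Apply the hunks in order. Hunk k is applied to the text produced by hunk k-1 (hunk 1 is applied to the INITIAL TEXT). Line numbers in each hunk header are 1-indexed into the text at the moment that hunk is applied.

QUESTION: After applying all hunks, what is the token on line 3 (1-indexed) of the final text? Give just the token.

Hunk 1: at line 2 remove [qnphd,nyuc,bcul] add [drb] -> 7 lines: qmxz hps drb cepbr ipmd tycl njfv
Hunk 2: at line 2 remove [cepbr,ipmd] add [xevjc,wfie] -> 7 lines: qmxz hps drb xevjc wfie tycl njfv
Hunk 3: at line 3 remove [wfie] add [tdlbz,wbbv] -> 8 lines: qmxz hps drb xevjc tdlbz wbbv tycl njfv
Final line 3: drb

Answer: drb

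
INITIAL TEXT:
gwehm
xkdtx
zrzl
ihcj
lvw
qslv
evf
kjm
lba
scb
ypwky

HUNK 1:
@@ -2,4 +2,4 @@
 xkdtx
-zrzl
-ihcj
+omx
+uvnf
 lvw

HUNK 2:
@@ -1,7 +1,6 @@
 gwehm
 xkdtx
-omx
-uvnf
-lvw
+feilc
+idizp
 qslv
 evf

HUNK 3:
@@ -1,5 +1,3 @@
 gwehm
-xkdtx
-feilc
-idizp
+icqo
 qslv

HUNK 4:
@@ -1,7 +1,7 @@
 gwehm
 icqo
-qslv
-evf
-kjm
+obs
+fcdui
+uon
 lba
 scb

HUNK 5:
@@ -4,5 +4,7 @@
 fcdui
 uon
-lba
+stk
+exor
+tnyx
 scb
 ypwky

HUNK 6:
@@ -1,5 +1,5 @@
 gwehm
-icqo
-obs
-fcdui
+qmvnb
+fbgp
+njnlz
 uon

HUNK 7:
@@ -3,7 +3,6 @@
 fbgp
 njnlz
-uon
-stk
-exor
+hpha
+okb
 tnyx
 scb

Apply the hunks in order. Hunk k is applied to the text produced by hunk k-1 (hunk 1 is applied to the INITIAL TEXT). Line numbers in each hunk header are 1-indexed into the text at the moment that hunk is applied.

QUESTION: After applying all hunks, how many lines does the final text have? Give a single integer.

Hunk 1: at line 2 remove [zrzl,ihcj] add [omx,uvnf] -> 11 lines: gwehm xkdtx omx uvnf lvw qslv evf kjm lba scb ypwky
Hunk 2: at line 1 remove [omx,uvnf,lvw] add [feilc,idizp] -> 10 lines: gwehm xkdtx feilc idizp qslv evf kjm lba scb ypwky
Hunk 3: at line 1 remove [xkdtx,feilc,idizp] add [icqo] -> 8 lines: gwehm icqo qslv evf kjm lba scb ypwky
Hunk 4: at line 1 remove [qslv,evf,kjm] add [obs,fcdui,uon] -> 8 lines: gwehm icqo obs fcdui uon lba scb ypwky
Hunk 5: at line 4 remove [lba] add [stk,exor,tnyx] -> 10 lines: gwehm icqo obs fcdui uon stk exor tnyx scb ypwky
Hunk 6: at line 1 remove [icqo,obs,fcdui] add [qmvnb,fbgp,njnlz] -> 10 lines: gwehm qmvnb fbgp njnlz uon stk exor tnyx scb ypwky
Hunk 7: at line 3 remove [uon,stk,exor] add [hpha,okb] -> 9 lines: gwehm qmvnb fbgp njnlz hpha okb tnyx scb ypwky
Final line count: 9

Answer: 9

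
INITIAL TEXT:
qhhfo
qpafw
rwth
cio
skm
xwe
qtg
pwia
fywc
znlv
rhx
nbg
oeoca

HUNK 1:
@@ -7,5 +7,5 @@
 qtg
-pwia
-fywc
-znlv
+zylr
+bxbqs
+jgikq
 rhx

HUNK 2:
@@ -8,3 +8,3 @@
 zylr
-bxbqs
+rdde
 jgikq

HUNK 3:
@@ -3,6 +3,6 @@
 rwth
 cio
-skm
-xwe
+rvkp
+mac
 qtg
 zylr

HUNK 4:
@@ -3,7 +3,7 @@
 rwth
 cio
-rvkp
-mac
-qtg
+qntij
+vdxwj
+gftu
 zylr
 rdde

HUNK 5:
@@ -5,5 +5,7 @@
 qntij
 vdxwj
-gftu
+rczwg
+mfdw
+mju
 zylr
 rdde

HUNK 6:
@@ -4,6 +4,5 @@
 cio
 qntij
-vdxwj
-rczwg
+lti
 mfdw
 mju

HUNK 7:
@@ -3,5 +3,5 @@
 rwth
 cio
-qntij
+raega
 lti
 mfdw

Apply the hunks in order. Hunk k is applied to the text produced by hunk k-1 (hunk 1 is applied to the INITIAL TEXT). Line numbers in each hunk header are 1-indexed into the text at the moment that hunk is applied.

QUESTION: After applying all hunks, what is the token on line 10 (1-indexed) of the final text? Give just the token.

Hunk 1: at line 7 remove [pwia,fywc,znlv] add [zylr,bxbqs,jgikq] -> 13 lines: qhhfo qpafw rwth cio skm xwe qtg zylr bxbqs jgikq rhx nbg oeoca
Hunk 2: at line 8 remove [bxbqs] add [rdde] -> 13 lines: qhhfo qpafw rwth cio skm xwe qtg zylr rdde jgikq rhx nbg oeoca
Hunk 3: at line 3 remove [skm,xwe] add [rvkp,mac] -> 13 lines: qhhfo qpafw rwth cio rvkp mac qtg zylr rdde jgikq rhx nbg oeoca
Hunk 4: at line 3 remove [rvkp,mac,qtg] add [qntij,vdxwj,gftu] -> 13 lines: qhhfo qpafw rwth cio qntij vdxwj gftu zylr rdde jgikq rhx nbg oeoca
Hunk 5: at line 5 remove [gftu] add [rczwg,mfdw,mju] -> 15 lines: qhhfo qpafw rwth cio qntij vdxwj rczwg mfdw mju zylr rdde jgikq rhx nbg oeoca
Hunk 6: at line 4 remove [vdxwj,rczwg] add [lti] -> 14 lines: qhhfo qpafw rwth cio qntij lti mfdw mju zylr rdde jgikq rhx nbg oeoca
Hunk 7: at line 3 remove [qntij] add [raega] -> 14 lines: qhhfo qpafw rwth cio raega lti mfdw mju zylr rdde jgikq rhx nbg oeoca
Final line 10: rdde

Answer: rdde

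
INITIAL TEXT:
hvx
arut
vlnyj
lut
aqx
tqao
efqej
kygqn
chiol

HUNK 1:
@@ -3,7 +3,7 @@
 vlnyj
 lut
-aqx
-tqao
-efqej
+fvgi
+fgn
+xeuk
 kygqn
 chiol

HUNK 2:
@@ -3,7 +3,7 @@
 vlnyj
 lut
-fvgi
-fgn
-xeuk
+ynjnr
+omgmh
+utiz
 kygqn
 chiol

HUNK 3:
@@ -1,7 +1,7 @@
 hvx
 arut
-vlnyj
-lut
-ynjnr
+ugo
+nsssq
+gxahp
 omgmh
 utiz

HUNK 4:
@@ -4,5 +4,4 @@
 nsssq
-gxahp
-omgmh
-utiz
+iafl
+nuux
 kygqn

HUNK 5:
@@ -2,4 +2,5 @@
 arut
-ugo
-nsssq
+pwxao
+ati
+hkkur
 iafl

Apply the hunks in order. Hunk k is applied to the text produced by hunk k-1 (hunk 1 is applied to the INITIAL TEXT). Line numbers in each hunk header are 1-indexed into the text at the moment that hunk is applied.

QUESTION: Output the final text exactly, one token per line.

Answer: hvx
arut
pwxao
ati
hkkur
iafl
nuux
kygqn
chiol

Derivation:
Hunk 1: at line 3 remove [aqx,tqao,efqej] add [fvgi,fgn,xeuk] -> 9 lines: hvx arut vlnyj lut fvgi fgn xeuk kygqn chiol
Hunk 2: at line 3 remove [fvgi,fgn,xeuk] add [ynjnr,omgmh,utiz] -> 9 lines: hvx arut vlnyj lut ynjnr omgmh utiz kygqn chiol
Hunk 3: at line 1 remove [vlnyj,lut,ynjnr] add [ugo,nsssq,gxahp] -> 9 lines: hvx arut ugo nsssq gxahp omgmh utiz kygqn chiol
Hunk 4: at line 4 remove [gxahp,omgmh,utiz] add [iafl,nuux] -> 8 lines: hvx arut ugo nsssq iafl nuux kygqn chiol
Hunk 5: at line 2 remove [ugo,nsssq] add [pwxao,ati,hkkur] -> 9 lines: hvx arut pwxao ati hkkur iafl nuux kygqn chiol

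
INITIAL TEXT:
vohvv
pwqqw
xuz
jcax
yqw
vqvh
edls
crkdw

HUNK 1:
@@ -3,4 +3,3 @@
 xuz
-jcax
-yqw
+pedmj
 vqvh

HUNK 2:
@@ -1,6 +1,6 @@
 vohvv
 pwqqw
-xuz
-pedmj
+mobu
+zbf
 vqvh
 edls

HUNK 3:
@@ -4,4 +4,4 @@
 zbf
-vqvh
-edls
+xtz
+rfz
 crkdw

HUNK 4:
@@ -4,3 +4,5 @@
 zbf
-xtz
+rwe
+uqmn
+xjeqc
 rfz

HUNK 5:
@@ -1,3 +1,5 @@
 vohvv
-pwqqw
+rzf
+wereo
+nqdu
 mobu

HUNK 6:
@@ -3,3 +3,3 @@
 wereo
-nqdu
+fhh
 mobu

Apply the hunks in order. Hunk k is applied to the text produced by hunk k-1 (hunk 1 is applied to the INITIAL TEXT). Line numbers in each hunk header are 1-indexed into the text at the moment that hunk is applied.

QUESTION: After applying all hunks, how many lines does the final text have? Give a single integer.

Hunk 1: at line 3 remove [jcax,yqw] add [pedmj] -> 7 lines: vohvv pwqqw xuz pedmj vqvh edls crkdw
Hunk 2: at line 1 remove [xuz,pedmj] add [mobu,zbf] -> 7 lines: vohvv pwqqw mobu zbf vqvh edls crkdw
Hunk 3: at line 4 remove [vqvh,edls] add [xtz,rfz] -> 7 lines: vohvv pwqqw mobu zbf xtz rfz crkdw
Hunk 4: at line 4 remove [xtz] add [rwe,uqmn,xjeqc] -> 9 lines: vohvv pwqqw mobu zbf rwe uqmn xjeqc rfz crkdw
Hunk 5: at line 1 remove [pwqqw] add [rzf,wereo,nqdu] -> 11 lines: vohvv rzf wereo nqdu mobu zbf rwe uqmn xjeqc rfz crkdw
Hunk 6: at line 3 remove [nqdu] add [fhh] -> 11 lines: vohvv rzf wereo fhh mobu zbf rwe uqmn xjeqc rfz crkdw
Final line count: 11

Answer: 11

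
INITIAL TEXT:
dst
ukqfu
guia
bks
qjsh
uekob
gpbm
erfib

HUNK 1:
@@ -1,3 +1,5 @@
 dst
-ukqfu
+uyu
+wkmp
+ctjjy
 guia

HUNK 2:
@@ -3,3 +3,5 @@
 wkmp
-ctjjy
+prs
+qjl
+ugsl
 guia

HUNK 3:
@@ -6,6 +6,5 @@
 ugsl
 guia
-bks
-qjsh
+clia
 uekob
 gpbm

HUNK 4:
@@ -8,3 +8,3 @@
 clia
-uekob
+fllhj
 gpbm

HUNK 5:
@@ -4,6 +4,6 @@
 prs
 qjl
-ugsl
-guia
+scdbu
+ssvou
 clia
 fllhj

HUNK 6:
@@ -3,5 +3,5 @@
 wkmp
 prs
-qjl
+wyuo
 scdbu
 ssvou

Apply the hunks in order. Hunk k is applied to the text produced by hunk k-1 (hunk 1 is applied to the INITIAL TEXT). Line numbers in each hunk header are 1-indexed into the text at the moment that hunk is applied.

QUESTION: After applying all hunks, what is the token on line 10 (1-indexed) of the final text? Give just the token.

Hunk 1: at line 1 remove [ukqfu] add [uyu,wkmp,ctjjy] -> 10 lines: dst uyu wkmp ctjjy guia bks qjsh uekob gpbm erfib
Hunk 2: at line 3 remove [ctjjy] add [prs,qjl,ugsl] -> 12 lines: dst uyu wkmp prs qjl ugsl guia bks qjsh uekob gpbm erfib
Hunk 3: at line 6 remove [bks,qjsh] add [clia] -> 11 lines: dst uyu wkmp prs qjl ugsl guia clia uekob gpbm erfib
Hunk 4: at line 8 remove [uekob] add [fllhj] -> 11 lines: dst uyu wkmp prs qjl ugsl guia clia fllhj gpbm erfib
Hunk 5: at line 4 remove [ugsl,guia] add [scdbu,ssvou] -> 11 lines: dst uyu wkmp prs qjl scdbu ssvou clia fllhj gpbm erfib
Hunk 6: at line 3 remove [qjl] add [wyuo] -> 11 lines: dst uyu wkmp prs wyuo scdbu ssvou clia fllhj gpbm erfib
Final line 10: gpbm

Answer: gpbm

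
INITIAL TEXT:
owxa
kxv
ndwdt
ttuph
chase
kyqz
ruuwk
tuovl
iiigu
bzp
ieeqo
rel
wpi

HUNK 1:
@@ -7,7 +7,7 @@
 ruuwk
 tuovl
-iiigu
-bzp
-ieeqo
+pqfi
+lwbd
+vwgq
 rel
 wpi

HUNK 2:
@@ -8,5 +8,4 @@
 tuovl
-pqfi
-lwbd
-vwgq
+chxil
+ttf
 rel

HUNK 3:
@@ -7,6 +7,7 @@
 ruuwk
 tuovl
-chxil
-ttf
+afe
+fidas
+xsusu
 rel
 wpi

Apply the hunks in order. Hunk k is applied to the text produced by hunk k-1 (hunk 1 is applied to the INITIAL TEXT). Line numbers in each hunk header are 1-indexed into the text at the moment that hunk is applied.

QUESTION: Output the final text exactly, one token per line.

Answer: owxa
kxv
ndwdt
ttuph
chase
kyqz
ruuwk
tuovl
afe
fidas
xsusu
rel
wpi

Derivation:
Hunk 1: at line 7 remove [iiigu,bzp,ieeqo] add [pqfi,lwbd,vwgq] -> 13 lines: owxa kxv ndwdt ttuph chase kyqz ruuwk tuovl pqfi lwbd vwgq rel wpi
Hunk 2: at line 8 remove [pqfi,lwbd,vwgq] add [chxil,ttf] -> 12 lines: owxa kxv ndwdt ttuph chase kyqz ruuwk tuovl chxil ttf rel wpi
Hunk 3: at line 7 remove [chxil,ttf] add [afe,fidas,xsusu] -> 13 lines: owxa kxv ndwdt ttuph chase kyqz ruuwk tuovl afe fidas xsusu rel wpi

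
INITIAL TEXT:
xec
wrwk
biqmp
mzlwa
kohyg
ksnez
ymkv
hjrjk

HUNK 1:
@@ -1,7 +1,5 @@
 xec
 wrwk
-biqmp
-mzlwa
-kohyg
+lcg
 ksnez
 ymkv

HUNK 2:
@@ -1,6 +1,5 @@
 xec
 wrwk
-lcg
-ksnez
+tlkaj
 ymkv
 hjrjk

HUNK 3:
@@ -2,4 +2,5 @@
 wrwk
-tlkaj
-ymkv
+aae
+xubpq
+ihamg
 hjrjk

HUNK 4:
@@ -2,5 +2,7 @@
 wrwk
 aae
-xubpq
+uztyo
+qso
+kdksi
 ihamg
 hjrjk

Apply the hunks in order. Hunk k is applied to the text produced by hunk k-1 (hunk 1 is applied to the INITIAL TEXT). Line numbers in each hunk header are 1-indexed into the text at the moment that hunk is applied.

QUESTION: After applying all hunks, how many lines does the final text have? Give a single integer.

Hunk 1: at line 1 remove [biqmp,mzlwa,kohyg] add [lcg] -> 6 lines: xec wrwk lcg ksnez ymkv hjrjk
Hunk 2: at line 1 remove [lcg,ksnez] add [tlkaj] -> 5 lines: xec wrwk tlkaj ymkv hjrjk
Hunk 3: at line 2 remove [tlkaj,ymkv] add [aae,xubpq,ihamg] -> 6 lines: xec wrwk aae xubpq ihamg hjrjk
Hunk 4: at line 2 remove [xubpq] add [uztyo,qso,kdksi] -> 8 lines: xec wrwk aae uztyo qso kdksi ihamg hjrjk
Final line count: 8

Answer: 8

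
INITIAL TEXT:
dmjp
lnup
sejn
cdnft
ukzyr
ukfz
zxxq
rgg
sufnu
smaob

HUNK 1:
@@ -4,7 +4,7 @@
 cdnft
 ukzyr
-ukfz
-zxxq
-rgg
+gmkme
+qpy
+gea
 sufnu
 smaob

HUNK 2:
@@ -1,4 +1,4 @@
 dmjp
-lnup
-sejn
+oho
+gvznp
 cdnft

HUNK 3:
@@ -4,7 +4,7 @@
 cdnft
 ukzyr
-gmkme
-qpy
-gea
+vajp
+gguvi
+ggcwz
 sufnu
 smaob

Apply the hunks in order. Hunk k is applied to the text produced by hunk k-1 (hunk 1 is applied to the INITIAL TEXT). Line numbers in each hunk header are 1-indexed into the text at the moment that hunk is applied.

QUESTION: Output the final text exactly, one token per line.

Answer: dmjp
oho
gvznp
cdnft
ukzyr
vajp
gguvi
ggcwz
sufnu
smaob

Derivation:
Hunk 1: at line 4 remove [ukfz,zxxq,rgg] add [gmkme,qpy,gea] -> 10 lines: dmjp lnup sejn cdnft ukzyr gmkme qpy gea sufnu smaob
Hunk 2: at line 1 remove [lnup,sejn] add [oho,gvznp] -> 10 lines: dmjp oho gvznp cdnft ukzyr gmkme qpy gea sufnu smaob
Hunk 3: at line 4 remove [gmkme,qpy,gea] add [vajp,gguvi,ggcwz] -> 10 lines: dmjp oho gvznp cdnft ukzyr vajp gguvi ggcwz sufnu smaob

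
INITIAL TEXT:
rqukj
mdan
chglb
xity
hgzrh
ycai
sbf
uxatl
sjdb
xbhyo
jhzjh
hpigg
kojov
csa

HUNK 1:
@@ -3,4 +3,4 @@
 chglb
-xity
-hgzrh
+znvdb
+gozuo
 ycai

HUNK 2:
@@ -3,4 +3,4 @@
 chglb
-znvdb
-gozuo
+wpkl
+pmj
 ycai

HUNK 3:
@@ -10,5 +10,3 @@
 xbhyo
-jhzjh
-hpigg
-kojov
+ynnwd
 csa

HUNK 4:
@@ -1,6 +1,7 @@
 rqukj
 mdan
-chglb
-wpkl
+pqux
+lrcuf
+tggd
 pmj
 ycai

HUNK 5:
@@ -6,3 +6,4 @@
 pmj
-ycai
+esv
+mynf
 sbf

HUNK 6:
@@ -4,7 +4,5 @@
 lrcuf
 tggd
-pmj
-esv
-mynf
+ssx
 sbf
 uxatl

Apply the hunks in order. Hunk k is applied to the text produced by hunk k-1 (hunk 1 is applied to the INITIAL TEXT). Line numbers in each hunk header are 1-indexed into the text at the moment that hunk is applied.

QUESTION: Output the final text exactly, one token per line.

Answer: rqukj
mdan
pqux
lrcuf
tggd
ssx
sbf
uxatl
sjdb
xbhyo
ynnwd
csa

Derivation:
Hunk 1: at line 3 remove [xity,hgzrh] add [znvdb,gozuo] -> 14 lines: rqukj mdan chglb znvdb gozuo ycai sbf uxatl sjdb xbhyo jhzjh hpigg kojov csa
Hunk 2: at line 3 remove [znvdb,gozuo] add [wpkl,pmj] -> 14 lines: rqukj mdan chglb wpkl pmj ycai sbf uxatl sjdb xbhyo jhzjh hpigg kojov csa
Hunk 3: at line 10 remove [jhzjh,hpigg,kojov] add [ynnwd] -> 12 lines: rqukj mdan chglb wpkl pmj ycai sbf uxatl sjdb xbhyo ynnwd csa
Hunk 4: at line 1 remove [chglb,wpkl] add [pqux,lrcuf,tggd] -> 13 lines: rqukj mdan pqux lrcuf tggd pmj ycai sbf uxatl sjdb xbhyo ynnwd csa
Hunk 5: at line 6 remove [ycai] add [esv,mynf] -> 14 lines: rqukj mdan pqux lrcuf tggd pmj esv mynf sbf uxatl sjdb xbhyo ynnwd csa
Hunk 6: at line 4 remove [pmj,esv,mynf] add [ssx] -> 12 lines: rqukj mdan pqux lrcuf tggd ssx sbf uxatl sjdb xbhyo ynnwd csa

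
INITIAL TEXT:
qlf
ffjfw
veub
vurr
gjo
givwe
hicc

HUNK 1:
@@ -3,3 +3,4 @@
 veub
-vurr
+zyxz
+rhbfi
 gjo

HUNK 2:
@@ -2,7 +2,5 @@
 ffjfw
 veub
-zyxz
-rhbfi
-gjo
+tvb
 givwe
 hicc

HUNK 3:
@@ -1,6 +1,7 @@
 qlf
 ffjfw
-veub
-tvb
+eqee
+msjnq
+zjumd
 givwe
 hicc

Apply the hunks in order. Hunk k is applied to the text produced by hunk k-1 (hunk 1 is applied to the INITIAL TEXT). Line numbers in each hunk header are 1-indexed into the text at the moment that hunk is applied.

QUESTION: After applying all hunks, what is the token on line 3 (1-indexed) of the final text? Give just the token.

Hunk 1: at line 3 remove [vurr] add [zyxz,rhbfi] -> 8 lines: qlf ffjfw veub zyxz rhbfi gjo givwe hicc
Hunk 2: at line 2 remove [zyxz,rhbfi,gjo] add [tvb] -> 6 lines: qlf ffjfw veub tvb givwe hicc
Hunk 3: at line 1 remove [veub,tvb] add [eqee,msjnq,zjumd] -> 7 lines: qlf ffjfw eqee msjnq zjumd givwe hicc
Final line 3: eqee

Answer: eqee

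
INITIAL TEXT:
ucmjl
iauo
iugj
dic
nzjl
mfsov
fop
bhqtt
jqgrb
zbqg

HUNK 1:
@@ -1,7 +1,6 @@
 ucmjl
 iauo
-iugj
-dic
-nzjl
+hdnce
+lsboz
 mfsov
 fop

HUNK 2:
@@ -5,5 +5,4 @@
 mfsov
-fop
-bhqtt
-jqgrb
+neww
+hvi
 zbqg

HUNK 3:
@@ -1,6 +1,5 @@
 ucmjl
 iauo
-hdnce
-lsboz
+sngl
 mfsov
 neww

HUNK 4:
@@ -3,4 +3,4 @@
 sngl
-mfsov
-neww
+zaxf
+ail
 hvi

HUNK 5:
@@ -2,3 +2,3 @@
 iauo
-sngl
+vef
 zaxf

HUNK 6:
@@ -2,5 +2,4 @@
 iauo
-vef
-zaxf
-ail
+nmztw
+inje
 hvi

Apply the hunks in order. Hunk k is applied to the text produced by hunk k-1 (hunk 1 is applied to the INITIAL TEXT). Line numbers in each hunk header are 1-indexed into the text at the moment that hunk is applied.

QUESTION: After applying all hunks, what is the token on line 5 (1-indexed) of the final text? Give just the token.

Hunk 1: at line 1 remove [iugj,dic,nzjl] add [hdnce,lsboz] -> 9 lines: ucmjl iauo hdnce lsboz mfsov fop bhqtt jqgrb zbqg
Hunk 2: at line 5 remove [fop,bhqtt,jqgrb] add [neww,hvi] -> 8 lines: ucmjl iauo hdnce lsboz mfsov neww hvi zbqg
Hunk 3: at line 1 remove [hdnce,lsboz] add [sngl] -> 7 lines: ucmjl iauo sngl mfsov neww hvi zbqg
Hunk 4: at line 3 remove [mfsov,neww] add [zaxf,ail] -> 7 lines: ucmjl iauo sngl zaxf ail hvi zbqg
Hunk 5: at line 2 remove [sngl] add [vef] -> 7 lines: ucmjl iauo vef zaxf ail hvi zbqg
Hunk 6: at line 2 remove [vef,zaxf,ail] add [nmztw,inje] -> 6 lines: ucmjl iauo nmztw inje hvi zbqg
Final line 5: hvi

Answer: hvi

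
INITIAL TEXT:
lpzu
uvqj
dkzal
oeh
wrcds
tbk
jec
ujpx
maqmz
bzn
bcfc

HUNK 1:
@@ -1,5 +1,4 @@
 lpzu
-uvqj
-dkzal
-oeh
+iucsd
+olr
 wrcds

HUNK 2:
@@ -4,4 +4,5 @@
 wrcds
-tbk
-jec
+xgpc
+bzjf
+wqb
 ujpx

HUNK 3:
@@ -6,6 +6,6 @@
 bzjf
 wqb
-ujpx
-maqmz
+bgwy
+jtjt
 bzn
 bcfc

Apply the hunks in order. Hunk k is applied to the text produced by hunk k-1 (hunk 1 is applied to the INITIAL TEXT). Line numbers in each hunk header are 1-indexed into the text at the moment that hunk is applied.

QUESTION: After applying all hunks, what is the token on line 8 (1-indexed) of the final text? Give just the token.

Answer: bgwy

Derivation:
Hunk 1: at line 1 remove [uvqj,dkzal,oeh] add [iucsd,olr] -> 10 lines: lpzu iucsd olr wrcds tbk jec ujpx maqmz bzn bcfc
Hunk 2: at line 4 remove [tbk,jec] add [xgpc,bzjf,wqb] -> 11 lines: lpzu iucsd olr wrcds xgpc bzjf wqb ujpx maqmz bzn bcfc
Hunk 3: at line 6 remove [ujpx,maqmz] add [bgwy,jtjt] -> 11 lines: lpzu iucsd olr wrcds xgpc bzjf wqb bgwy jtjt bzn bcfc
Final line 8: bgwy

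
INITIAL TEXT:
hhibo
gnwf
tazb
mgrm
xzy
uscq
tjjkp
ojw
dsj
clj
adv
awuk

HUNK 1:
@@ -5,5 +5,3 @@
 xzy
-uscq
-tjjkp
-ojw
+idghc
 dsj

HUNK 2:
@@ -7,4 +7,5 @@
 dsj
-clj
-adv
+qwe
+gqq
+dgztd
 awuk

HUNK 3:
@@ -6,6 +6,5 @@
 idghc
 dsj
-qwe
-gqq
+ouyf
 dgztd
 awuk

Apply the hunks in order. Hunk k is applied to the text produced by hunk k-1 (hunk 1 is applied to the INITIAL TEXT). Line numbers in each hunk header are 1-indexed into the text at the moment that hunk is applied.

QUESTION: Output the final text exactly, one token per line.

Answer: hhibo
gnwf
tazb
mgrm
xzy
idghc
dsj
ouyf
dgztd
awuk

Derivation:
Hunk 1: at line 5 remove [uscq,tjjkp,ojw] add [idghc] -> 10 lines: hhibo gnwf tazb mgrm xzy idghc dsj clj adv awuk
Hunk 2: at line 7 remove [clj,adv] add [qwe,gqq,dgztd] -> 11 lines: hhibo gnwf tazb mgrm xzy idghc dsj qwe gqq dgztd awuk
Hunk 3: at line 6 remove [qwe,gqq] add [ouyf] -> 10 lines: hhibo gnwf tazb mgrm xzy idghc dsj ouyf dgztd awuk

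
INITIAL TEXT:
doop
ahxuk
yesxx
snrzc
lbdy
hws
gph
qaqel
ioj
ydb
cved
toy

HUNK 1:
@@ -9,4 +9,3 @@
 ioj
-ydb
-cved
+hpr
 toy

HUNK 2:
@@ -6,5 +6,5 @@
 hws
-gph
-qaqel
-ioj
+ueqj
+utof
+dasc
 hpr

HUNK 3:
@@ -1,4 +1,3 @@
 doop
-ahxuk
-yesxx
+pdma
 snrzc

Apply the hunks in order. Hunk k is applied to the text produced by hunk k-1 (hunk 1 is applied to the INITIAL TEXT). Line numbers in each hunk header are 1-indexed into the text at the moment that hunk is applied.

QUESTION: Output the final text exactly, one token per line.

Answer: doop
pdma
snrzc
lbdy
hws
ueqj
utof
dasc
hpr
toy

Derivation:
Hunk 1: at line 9 remove [ydb,cved] add [hpr] -> 11 lines: doop ahxuk yesxx snrzc lbdy hws gph qaqel ioj hpr toy
Hunk 2: at line 6 remove [gph,qaqel,ioj] add [ueqj,utof,dasc] -> 11 lines: doop ahxuk yesxx snrzc lbdy hws ueqj utof dasc hpr toy
Hunk 3: at line 1 remove [ahxuk,yesxx] add [pdma] -> 10 lines: doop pdma snrzc lbdy hws ueqj utof dasc hpr toy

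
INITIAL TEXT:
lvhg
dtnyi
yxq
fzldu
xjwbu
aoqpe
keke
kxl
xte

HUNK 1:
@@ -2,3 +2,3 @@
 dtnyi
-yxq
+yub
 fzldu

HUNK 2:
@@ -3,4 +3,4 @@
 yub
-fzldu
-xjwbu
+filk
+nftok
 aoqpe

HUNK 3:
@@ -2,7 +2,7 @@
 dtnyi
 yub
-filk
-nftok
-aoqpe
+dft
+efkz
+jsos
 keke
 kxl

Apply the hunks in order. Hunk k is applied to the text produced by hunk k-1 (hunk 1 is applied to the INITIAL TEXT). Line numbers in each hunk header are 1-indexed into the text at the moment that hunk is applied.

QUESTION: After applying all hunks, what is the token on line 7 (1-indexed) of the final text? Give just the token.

Answer: keke

Derivation:
Hunk 1: at line 2 remove [yxq] add [yub] -> 9 lines: lvhg dtnyi yub fzldu xjwbu aoqpe keke kxl xte
Hunk 2: at line 3 remove [fzldu,xjwbu] add [filk,nftok] -> 9 lines: lvhg dtnyi yub filk nftok aoqpe keke kxl xte
Hunk 3: at line 2 remove [filk,nftok,aoqpe] add [dft,efkz,jsos] -> 9 lines: lvhg dtnyi yub dft efkz jsos keke kxl xte
Final line 7: keke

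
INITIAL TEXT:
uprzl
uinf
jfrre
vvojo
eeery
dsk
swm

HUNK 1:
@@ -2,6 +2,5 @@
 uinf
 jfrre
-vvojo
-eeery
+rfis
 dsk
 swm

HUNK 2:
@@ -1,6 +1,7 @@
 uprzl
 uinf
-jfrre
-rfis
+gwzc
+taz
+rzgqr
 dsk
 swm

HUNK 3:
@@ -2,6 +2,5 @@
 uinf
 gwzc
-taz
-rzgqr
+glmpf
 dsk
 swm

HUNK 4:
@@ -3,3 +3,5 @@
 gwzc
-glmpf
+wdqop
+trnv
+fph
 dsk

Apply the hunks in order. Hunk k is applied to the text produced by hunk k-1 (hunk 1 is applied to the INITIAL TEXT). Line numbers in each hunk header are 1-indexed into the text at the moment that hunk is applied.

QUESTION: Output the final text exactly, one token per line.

Answer: uprzl
uinf
gwzc
wdqop
trnv
fph
dsk
swm

Derivation:
Hunk 1: at line 2 remove [vvojo,eeery] add [rfis] -> 6 lines: uprzl uinf jfrre rfis dsk swm
Hunk 2: at line 1 remove [jfrre,rfis] add [gwzc,taz,rzgqr] -> 7 lines: uprzl uinf gwzc taz rzgqr dsk swm
Hunk 3: at line 2 remove [taz,rzgqr] add [glmpf] -> 6 lines: uprzl uinf gwzc glmpf dsk swm
Hunk 4: at line 3 remove [glmpf] add [wdqop,trnv,fph] -> 8 lines: uprzl uinf gwzc wdqop trnv fph dsk swm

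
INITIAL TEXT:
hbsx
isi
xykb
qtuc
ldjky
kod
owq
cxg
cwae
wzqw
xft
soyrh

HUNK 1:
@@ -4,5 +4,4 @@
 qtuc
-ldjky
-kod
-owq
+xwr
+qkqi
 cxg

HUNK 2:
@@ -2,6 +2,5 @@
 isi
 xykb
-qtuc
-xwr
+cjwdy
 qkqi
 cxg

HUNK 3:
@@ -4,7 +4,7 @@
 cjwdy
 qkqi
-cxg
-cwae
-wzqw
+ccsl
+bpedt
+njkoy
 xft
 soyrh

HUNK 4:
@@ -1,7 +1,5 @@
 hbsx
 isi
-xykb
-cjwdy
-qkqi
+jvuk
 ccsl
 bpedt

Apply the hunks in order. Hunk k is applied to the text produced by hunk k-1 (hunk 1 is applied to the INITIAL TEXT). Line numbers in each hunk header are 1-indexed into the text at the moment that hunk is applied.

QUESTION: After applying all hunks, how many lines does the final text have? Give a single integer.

Answer: 8

Derivation:
Hunk 1: at line 4 remove [ldjky,kod,owq] add [xwr,qkqi] -> 11 lines: hbsx isi xykb qtuc xwr qkqi cxg cwae wzqw xft soyrh
Hunk 2: at line 2 remove [qtuc,xwr] add [cjwdy] -> 10 lines: hbsx isi xykb cjwdy qkqi cxg cwae wzqw xft soyrh
Hunk 3: at line 4 remove [cxg,cwae,wzqw] add [ccsl,bpedt,njkoy] -> 10 lines: hbsx isi xykb cjwdy qkqi ccsl bpedt njkoy xft soyrh
Hunk 4: at line 1 remove [xykb,cjwdy,qkqi] add [jvuk] -> 8 lines: hbsx isi jvuk ccsl bpedt njkoy xft soyrh
Final line count: 8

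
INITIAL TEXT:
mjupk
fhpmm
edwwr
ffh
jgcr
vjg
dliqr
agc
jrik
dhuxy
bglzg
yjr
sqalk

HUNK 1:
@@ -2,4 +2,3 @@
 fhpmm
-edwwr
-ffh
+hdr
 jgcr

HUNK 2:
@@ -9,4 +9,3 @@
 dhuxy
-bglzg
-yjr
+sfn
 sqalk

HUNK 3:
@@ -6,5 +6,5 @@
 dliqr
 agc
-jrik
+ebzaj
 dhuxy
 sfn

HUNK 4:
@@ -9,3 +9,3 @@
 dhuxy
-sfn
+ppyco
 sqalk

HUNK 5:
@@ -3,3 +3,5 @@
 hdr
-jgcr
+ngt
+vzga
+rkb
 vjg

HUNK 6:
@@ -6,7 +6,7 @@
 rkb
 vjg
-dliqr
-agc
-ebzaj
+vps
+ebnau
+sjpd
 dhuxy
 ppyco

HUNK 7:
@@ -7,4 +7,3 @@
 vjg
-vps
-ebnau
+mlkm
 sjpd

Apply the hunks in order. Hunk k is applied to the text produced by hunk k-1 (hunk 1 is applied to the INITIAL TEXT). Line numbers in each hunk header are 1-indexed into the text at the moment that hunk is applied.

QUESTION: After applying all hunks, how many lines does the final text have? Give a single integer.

Answer: 12

Derivation:
Hunk 1: at line 2 remove [edwwr,ffh] add [hdr] -> 12 lines: mjupk fhpmm hdr jgcr vjg dliqr agc jrik dhuxy bglzg yjr sqalk
Hunk 2: at line 9 remove [bglzg,yjr] add [sfn] -> 11 lines: mjupk fhpmm hdr jgcr vjg dliqr agc jrik dhuxy sfn sqalk
Hunk 3: at line 6 remove [jrik] add [ebzaj] -> 11 lines: mjupk fhpmm hdr jgcr vjg dliqr agc ebzaj dhuxy sfn sqalk
Hunk 4: at line 9 remove [sfn] add [ppyco] -> 11 lines: mjupk fhpmm hdr jgcr vjg dliqr agc ebzaj dhuxy ppyco sqalk
Hunk 5: at line 3 remove [jgcr] add [ngt,vzga,rkb] -> 13 lines: mjupk fhpmm hdr ngt vzga rkb vjg dliqr agc ebzaj dhuxy ppyco sqalk
Hunk 6: at line 6 remove [dliqr,agc,ebzaj] add [vps,ebnau,sjpd] -> 13 lines: mjupk fhpmm hdr ngt vzga rkb vjg vps ebnau sjpd dhuxy ppyco sqalk
Hunk 7: at line 7 remove [vps,ebnau] add [mlkm] -> 12 lines: mjupk fhpmm hdr ngt vzga rkb vjg mlkm sjpd dhuxy ppyco sqalk
Final line count: 12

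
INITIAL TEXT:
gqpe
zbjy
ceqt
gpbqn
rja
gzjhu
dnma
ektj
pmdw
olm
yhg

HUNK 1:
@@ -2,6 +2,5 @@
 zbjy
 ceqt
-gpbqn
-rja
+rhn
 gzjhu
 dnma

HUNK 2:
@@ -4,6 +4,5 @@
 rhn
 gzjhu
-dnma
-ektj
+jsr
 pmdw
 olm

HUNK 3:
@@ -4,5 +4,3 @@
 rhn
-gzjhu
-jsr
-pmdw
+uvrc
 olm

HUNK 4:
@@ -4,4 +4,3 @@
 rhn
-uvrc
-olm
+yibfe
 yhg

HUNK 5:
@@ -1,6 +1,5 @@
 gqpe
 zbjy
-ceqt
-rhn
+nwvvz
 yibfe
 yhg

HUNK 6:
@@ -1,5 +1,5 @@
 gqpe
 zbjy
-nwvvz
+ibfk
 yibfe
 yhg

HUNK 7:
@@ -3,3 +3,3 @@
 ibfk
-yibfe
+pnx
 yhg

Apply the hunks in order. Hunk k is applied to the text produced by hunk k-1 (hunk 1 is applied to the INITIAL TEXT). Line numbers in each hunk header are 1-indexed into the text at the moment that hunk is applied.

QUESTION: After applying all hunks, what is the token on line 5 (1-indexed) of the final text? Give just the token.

Hunk 1: at line 2 remove [gpbqn,rja] add [rhn] -> 10 lines: gqpe zbjy ceqt rhn gzjhu dnma ektj pmdw olm yhg
Hunk 2: at line 4 remove [dnma,ektj] add [jsr] -> 9 lines: gqpe zbjy ceqt rhn gzjhu jsr pmdw olm yhg
Hunk 3: at line 4 remove [gzjhu,jsr,pmdw] add [uvrc] -> 7 lines: gqpe zbjy ceqt rhn uvrc olm yhg
Hunk 4: at line 4 remove [uvrc,olm] add [yibfe] -> 6 lines: gqpe zbjy ceqt rhn yibfe yhg
Hunk 5: at line 1 remove [ceqt,rhn] add [nwvvz] -> 5 lines: gqpe zbjy nwvvz yibfe yhg
Hunk 6: at line 1 remove [nwvvz] add [ibfk] -> 5 lines: gqpe zbjy ibfk yibfe yhg
Hunk 7: at line 3 remove [yibfe] add [pnx] -> 5 lines: gqpe zbjy ibfk pnx yhg
Final line 5: yhg

Answer: yhg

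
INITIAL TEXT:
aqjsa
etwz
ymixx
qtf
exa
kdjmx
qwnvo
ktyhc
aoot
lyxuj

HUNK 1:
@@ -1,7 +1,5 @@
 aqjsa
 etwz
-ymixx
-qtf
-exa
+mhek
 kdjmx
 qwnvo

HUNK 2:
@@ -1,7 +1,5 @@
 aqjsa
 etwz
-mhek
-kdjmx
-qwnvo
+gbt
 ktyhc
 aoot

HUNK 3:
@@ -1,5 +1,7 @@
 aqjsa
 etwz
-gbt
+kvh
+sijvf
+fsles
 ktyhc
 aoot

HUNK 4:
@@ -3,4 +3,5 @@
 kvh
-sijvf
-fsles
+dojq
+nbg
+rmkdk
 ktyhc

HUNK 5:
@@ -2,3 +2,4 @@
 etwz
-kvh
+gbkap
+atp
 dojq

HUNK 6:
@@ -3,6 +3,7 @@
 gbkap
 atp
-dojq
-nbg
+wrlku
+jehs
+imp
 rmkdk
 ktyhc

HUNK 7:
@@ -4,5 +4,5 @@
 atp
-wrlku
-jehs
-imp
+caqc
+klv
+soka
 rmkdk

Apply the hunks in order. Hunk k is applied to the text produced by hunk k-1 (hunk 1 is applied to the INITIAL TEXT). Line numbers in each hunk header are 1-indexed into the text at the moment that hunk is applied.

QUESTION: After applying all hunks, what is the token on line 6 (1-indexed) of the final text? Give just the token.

Answer: klv

Derivation:
Hunk 1: at line 1 remove [ymixx,qtf,exa] add [mhek] -> 8 lines: aqjsa etwz mhek kdjmx qwnvo ktyhc aoot lyxuj
Hunk 2: at line 1 remove [mhek,kdjmx,qwnvo] add [gbt] -> 6 lines: aqjsa etwz gbt ktyhc aoot lyxuj
Hunk 3: at line 1 remove [gbt] add [kvh,sijvf,fsles] -> 8 lines: aqjsa etwz kvh sijvf fsles ktyhc aoot lyxuj
Hunk 4: at line 3 remove [sijvf,fsles] add [dojq,nbg,rmkdk] -> 9 lines: aqjsa etwz kvh dojq nbg rmkdk ktyhc aoot lyxuj
Hunk 5: at line 2 remove [kvh] add [gbkap,atp] -> 10 lines: aqjsa etwz gbkap atp dojq nbg rmkdk ktyhc aoot lyxuj
Hunk 6: at line 3 remove [dojq,nbg] add [wrlku,jehs,imp] -> 11 lines: aqjsa etwz gbkap atp wrlku jehs imp rmkdk ktyhc aoot lyxuj
Hunk 7: at line 4 remove [wrlku,jehs,imp] add [caqc,klv,soka] -> 11 lines: aqjsa etwz gbkap atp caqc klv soka rmkdk ktyhc aoot lyxuj
Final line 6: klv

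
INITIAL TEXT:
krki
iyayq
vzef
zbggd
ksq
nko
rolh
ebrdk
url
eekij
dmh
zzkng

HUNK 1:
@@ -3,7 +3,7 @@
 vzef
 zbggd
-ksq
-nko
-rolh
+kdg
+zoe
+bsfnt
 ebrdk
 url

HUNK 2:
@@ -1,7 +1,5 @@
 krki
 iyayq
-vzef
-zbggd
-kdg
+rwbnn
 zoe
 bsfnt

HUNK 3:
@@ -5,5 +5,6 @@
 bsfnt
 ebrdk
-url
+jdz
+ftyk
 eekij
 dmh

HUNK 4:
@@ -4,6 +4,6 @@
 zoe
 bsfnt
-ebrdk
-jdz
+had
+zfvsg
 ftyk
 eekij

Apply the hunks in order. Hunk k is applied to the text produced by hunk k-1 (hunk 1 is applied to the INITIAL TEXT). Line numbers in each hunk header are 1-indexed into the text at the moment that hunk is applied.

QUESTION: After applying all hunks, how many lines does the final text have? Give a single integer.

Answer: 11

Derivation:
Hunk 1: at line 3 remove [ksq,nko,rolh] add [kdg,zoe,bsfnt] -> 12 lines: krki iyayq vzef zbggd kdg zoe bsfnt ebrdk url eekij dmh zzkng
Hunk 2: at line 1 remove [vzef,zbggd,kdg] add [rwbnn] -> 10 lines: krki iyayq rwbnn zoe bsfnt ebrdk url eekij dmh zzkng
Hunk 3: at line 5 remove [url] add [jdz,ftyk] -> 11 lines: krki iyayq rwbnn zoe bsfnt ebrdk jdz ftyk eekij dmh zzkng
Hunk 4: at line 4 remove [ebrdk,jdz] add [had,zfvsg] -> 11 lines: krki iyayq rwbnn zoe bsfnt had zfvsg ftyk eekij dmh zzkng
Final line count: 11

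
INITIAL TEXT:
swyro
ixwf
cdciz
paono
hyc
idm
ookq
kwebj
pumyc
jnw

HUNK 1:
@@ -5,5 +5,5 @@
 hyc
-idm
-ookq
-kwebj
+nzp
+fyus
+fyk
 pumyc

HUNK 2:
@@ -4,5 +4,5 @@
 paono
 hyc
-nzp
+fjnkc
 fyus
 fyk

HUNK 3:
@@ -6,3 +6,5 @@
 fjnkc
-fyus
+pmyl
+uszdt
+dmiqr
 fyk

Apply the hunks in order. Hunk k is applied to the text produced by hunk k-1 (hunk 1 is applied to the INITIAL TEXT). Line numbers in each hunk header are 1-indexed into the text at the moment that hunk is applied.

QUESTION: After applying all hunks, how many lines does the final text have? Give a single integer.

Hunk 1: at line 5 remove [idm,ookq,kwebj] add [nzp,fyus,fyk] -> 10 lines: swyro ixwf cdciz paono hyc nzp fyus fyk pumyc jnw
Hunk 2: at line 4 remove [nzp] add [fjnkc] -> 10 lines: swyro ixwf cdciz paono hyc fjnkc fyus fyk pumyc jnw
Hunk 3: at line 6 remove [fyus] add [pmyl,uszdt,dmiqr] -> 12 lines: swyro ixwf cdciz paono hyc fjnkc pmyl uszdt dmiqr fyk pumyc jnw
Final line count: 12

Answer: 12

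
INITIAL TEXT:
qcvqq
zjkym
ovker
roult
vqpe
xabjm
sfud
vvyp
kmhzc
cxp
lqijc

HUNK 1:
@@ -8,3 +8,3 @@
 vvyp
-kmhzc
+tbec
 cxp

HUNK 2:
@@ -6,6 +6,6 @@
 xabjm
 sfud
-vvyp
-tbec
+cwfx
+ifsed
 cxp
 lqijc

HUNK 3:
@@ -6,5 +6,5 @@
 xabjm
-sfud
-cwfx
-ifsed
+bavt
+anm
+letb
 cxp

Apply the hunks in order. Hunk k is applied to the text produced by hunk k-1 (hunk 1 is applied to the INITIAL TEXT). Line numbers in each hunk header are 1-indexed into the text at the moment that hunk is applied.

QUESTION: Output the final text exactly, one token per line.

Hunk 1: at line 8 remove [kmhzc] add [tbec] -> 11 lines: qcvqq zjkym ovker roult vqpe xabjm sfud vvyp tbec cxp lqijc
Hunk 2: at line 6 remove [vvyp,tbec] add [cwfx,ifsed] -> 11 lines: qcvqq zjkym ovker roult vqpe xabjm sfud cwfx ifsed cxp lqijc
Hunk 3: at line 6 remove [sfud,cwfx,ifsed] add [bavt,anm,letb] -> 11 lines: qcvqq zjkym ovker roult vqpe xabjm bavt anm letb cxp lqijc

Answer: qcvqq
zjkym
ovker
roult
vqpe
xabjm
bavt
anm
letb
cxp
lqijc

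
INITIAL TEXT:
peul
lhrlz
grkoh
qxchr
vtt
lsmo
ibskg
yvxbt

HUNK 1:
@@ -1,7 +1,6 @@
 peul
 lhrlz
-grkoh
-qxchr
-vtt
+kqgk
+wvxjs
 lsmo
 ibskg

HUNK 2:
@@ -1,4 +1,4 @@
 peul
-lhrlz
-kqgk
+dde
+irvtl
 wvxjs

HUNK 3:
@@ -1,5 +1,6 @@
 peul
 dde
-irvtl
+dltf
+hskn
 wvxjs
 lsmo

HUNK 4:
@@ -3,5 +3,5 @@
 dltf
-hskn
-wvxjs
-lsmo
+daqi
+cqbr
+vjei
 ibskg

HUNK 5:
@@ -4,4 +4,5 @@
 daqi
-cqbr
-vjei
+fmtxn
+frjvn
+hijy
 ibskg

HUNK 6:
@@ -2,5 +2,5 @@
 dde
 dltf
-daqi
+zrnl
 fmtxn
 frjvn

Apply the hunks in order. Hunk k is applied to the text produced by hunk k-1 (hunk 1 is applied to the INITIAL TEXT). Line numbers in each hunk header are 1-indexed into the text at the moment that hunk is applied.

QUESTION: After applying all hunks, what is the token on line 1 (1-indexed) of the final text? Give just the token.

Hunk 1: at line 1 remove [grkoh,qxchr,vtt] add [kqgk,wvxjs] -> 7 lines: peul lhrlz kqgk wvxjs lsmo ibskg yvxbt
Hunk 2: at line 1 remove [lhrlz,kqgk] add [dde,irvtl] -> 7 lines: peul dde irvtl wvxjs lsmo ibskg yvxbt
Hunk 3: at line 1 remove [irvtl] add [dltf,hskn] -> 8 lines: peul dde dltf hskn wvxjs lsmo ibskg yvxbt
Hunk 4: at line 3 remove [hskn,wvxjs,lsmo] add [daqi,cqbr,vjei] -> 8 lines: peul dde dltf daqi cqbr vjei ibskg yvxbt
Hunk 5: at line 4 remove [cqbr,vjei] add [fmtxn,frjvn,hijy] -> 9 lines: peul dde dltf daqi fmtxn frjvn hijy ibskg yvxbt
Hunk 6: at line 2 remove [daqi] add [zrnl] -> 9 lines: peul dde dltf zrnl fmtxn frjvn hijy ibskg yvxbt
Final line 1: peul

Answer: peul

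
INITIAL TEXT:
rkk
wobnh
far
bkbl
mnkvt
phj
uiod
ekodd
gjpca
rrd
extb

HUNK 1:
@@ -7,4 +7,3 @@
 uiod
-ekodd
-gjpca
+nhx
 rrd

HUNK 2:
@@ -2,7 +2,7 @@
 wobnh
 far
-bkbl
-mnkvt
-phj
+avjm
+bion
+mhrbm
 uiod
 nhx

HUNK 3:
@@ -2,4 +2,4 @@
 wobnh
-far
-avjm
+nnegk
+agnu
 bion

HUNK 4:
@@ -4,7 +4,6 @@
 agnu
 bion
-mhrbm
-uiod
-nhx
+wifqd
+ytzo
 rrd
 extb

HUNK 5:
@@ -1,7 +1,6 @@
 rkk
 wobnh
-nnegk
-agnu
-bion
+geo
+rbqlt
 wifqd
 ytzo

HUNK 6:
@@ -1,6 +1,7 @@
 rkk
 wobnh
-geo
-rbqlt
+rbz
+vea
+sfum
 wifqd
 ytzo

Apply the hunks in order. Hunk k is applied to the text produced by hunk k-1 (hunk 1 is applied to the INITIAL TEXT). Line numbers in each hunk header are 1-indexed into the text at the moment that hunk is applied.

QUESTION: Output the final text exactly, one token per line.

Hunk 1: at line 7 remove [ekodd,gjpca] add [nhx] -> 10 lines: rkk wobnh far bkbl mnkvt phj uiod nhx rrd extb
Hunk 2: at line 2 remove [bkbl,mnkvt,phj] add [avjm,bion,mhrbm] -> 10 lines: rkk wobnh far avjm bion mhrbm uiod nhx rrd extb
Hunk 3: at line 2 remove [far,avjm] add [nnegk,agnu] -> 10 lines: rkk wobnh nnegk agnu bion mhrbm uiod nhx rrd extb
Hunk 4: at line 4 remove [mhrbm,uiod,nhx] add [wifqd,ytzo] -> 9 lines: rkk wobnh nnegk agnu bion wifqd ytzo rrd extb
Hunk 5: at line 1 remove [nnegk,agnu,bion] add [geo,rbqlt] -> 8 lines: rkk wobnh geo rbqlt wifqd ytzo rrd extb
Hunk 6: at line 1 remove [geo,rbqlt] add [rbz,vea,sfum] -> 9 lines: rkk wobnh rbz vea sfum wifqd ytzo rrd extb

Answer: rkk
wobnh
rbz
vea
sfum
wifqd
ytzo
rrd
extb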